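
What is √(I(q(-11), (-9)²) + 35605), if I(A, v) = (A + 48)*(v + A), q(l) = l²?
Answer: √69743 ≈ 264.09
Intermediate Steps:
I(A, v) = (48 + A)*(A + v)
√(I(q(-11), (-9)²) + 35605) = √((((-11)²)² + 48*(-11)² + 48*(-9)² + (-11)²*(-9)²) + 35605) = √((121² + 48*121 + 48*81 + 121*81) + 35605) = √((14641 + 5808 + 3888 + 9801) + 35605) = √(34138 + 35605) = √69743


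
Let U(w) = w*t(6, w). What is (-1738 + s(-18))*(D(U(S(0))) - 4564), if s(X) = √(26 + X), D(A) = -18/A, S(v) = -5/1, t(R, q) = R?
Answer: 39655946/5 - 45634*√2/5 ≈ 7.9183e+6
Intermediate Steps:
S(v) = -5 (S(v) = -5*1 = -5)
U(w) = 6*w (U(w) = w*6 = 6*w)
(-1738 + s(-18))*(D(U(S(0))) - 4564) = (-1738 + √(26 - 18))*(-18/(6*(-5)) - 4564) = (-1738 + √8)*(-18/(-30) - 4564) = (-1738 + 2*√2)*(-18*(-1/30) - 4564) = (-1738 + 2*√2)*(⅗ - 4564) = (-1738 + 2*√2)*(-22817/5) = 39655946/5 - 45634*√2/5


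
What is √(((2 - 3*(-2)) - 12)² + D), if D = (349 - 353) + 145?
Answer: √157 ≈ 12.530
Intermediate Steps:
D = 141 (D = -4 + 145 = 141)
√(((2 - 3*(-2)) - 12)² + D) = √(((2 - 3*(-2)) - 12)² + 141) = √(((2 - 1*(-6)) - 12)² + 141) = √(((2 + 6) - 12)² + 141) = √((8 - 12)² + 141) = √((-4)² + 141) = √(16 + 141) = √157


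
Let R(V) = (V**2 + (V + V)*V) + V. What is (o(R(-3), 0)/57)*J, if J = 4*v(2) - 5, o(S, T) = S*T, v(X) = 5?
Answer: 0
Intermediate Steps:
R(V) = V + 3*V**2 (R(V) = (V**2 + (2*V)*V) + V = (V**2 + 2*V**2) + V = 3*V**2 + V = V + 3*V**2)
J = 15 (J = 4*5 - 5 = 20 - 5 = 15)
(o(R(-3), 0)/57)*J = ((-3*(1 + 3*(-3))*0)/57)*15 = ((-3*(1 - 9)*0)/57)*15 = ((-3*(-8)*0)/57)*15 = ((24*0)/57)*15 = ((1/57)*0)*15 = 0*15 = 0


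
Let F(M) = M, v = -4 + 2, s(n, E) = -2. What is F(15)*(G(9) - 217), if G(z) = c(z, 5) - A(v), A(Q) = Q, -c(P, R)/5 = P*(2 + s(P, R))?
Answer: -3225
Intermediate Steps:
c(P, R) = 0 (c(P, R) = -5*P*(2 - 2) = -5*P*0 = -5*0 = 0)
v = -2
G(z) = 2 (G(z) = 0 - 1*(-2) = 0 + 2 = 2)
F(15)*(G(9) - 217) = 15*(2 - 217) = 15*(-215) = -3225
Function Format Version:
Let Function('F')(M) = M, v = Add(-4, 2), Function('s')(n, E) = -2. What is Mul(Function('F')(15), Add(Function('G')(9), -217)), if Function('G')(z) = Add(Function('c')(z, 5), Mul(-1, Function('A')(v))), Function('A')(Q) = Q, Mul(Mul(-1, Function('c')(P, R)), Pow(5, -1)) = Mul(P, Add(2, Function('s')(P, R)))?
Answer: -3225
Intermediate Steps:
Function('c')(P, R) = 0 (Function('c')(P, R) = Mul(-5, Mul(P, Add(2, -2))) = Mul(-5, Mul(P, 0)) = Mul(-5, 0) = 0)
v = -2
Function('G')(z) = 2 (Function('G')(z) = Add(0, Mul(-1, -2)) = Add(0, 2) = 2)
Mul(Function('F')(15), Add(Function('G')(9), -217)) = Mul(15, Add(2, -217)) = Mul(15, -215) = -3225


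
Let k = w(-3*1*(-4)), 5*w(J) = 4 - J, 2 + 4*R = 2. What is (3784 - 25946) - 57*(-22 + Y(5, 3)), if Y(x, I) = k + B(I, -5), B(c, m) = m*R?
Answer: -104084/5 ≈ -20817.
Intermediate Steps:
R = 0 (R = -½ + (¼)*2 = -½ + ½ = 0)
B(c, m) = 0 (B(c, m) = m*0 = 0)
w(J) = ⅘ - J/5 (w(J) = (4 - J)/5 = ⅘ - J/5)
k = -8/5 (k = ⅘ - (-3*1)*(-4)/5 = ⅘ - (-3)*(-4)/5 = ⅘ - ⅕*12 = ⅘ - 12/5 = -8/5 ≈ -1.6000)
Y(x, I) = -8/5 (Y(x, I) = -8/5 + 0 = -8/5)
(3784 - 25946) - 57*(-22 + Y(5, 3)) = (3784 - 25946) - 57*(-22 - 8/5) = -22162 - 57*(-118/5) = -22162 + 6726/5 = -104084/5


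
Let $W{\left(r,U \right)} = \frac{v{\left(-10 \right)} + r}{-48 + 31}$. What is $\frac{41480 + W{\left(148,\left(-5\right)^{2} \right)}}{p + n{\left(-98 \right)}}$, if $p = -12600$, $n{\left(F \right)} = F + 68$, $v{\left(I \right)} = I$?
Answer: $- \frac{352511}{107355} \approx -3.2836$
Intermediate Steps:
$n{\left(F \right)} = 68 + F$
$W{\left(r,U \right)} = \frac{10}{17} - \frac{r}{17}$ ($W{\left(r,U \right)} = \frac{-10 + r}{-48 + 31} = \frac{-10 + r}{-17} = \left(-10 + r\right) \left(- \frac{1}{17}\right) = \frac{10}{17} - \frac{r}{17}$)
$\frac{41480 + W{\left(148,\left(-5\right)^{2} \right)}}{p + n{\left(-98 \right)}} = \frac{41480 + \left(\frac{10}{17} - \frac{148}{17}\right)}{-12600 + \left(68 - 98\right)} = \frac{41480 + \left(\frac{10}{17} - \frac{148}{17}\right)}{-12600 - 30} = \frac{41480 - \frac{138}{17}}{-12630} = \frac{705022}{17} \left(- \frac{1}{12630}\right) = - \frac{352511}{107355}$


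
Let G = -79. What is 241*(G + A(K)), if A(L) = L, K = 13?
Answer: -15906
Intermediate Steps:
241*(G + A(K)) = 241*(-79 + 13) = 241*(-66) = -15906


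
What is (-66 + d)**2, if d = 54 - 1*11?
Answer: 529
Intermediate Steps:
d = 43 (d = 54 - 11 = 43)
(-66 + d)**2 = (-66 + 43)**2 = (-23)**2 = 529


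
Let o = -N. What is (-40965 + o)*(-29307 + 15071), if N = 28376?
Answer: 987138476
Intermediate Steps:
o = -28376 (o = -1*28376 = -28376)
(-40965 + o)*(-29307 + 15071) = (-40965 - 28376)*(-29307 + 15071) = -69341*(-14236) = 987138476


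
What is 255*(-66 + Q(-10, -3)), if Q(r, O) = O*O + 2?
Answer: -14025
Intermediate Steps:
Q(r, O) = 2 + O**2 (Q(r, O) = O**2 + 2 = 2 + O**2)
255*(-66 + Q(-10, -3)) = 255*(-66 + (2 + (-3)**2)) = 255*(-66 + (2 + 9)) = 255*(-66 + 11) = 255*(-55) = -14025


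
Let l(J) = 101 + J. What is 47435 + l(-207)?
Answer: 47329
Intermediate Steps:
47435 + l(-207) = 47435 + (101 - 207) = 47435 - 106 = 47329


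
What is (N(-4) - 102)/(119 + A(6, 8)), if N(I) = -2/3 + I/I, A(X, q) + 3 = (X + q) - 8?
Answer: -⅚ ≈ -0.83333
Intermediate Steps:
A(X, q) = -11 + X + q (A(X, q) = -3 + ((X + q) - 8) = -3 + (-8 + X + q) = -11 + X + q)
N(I) = ⅓ (N(I) = -2*⅓ + 1 = -⅔ + 1 = ⅓)
(N(-4) - 102)/(119 + A(6, 8)) = (⅓ - 102)/(119 + (-11 + 6 + 8)) = -305/(3*(119 + 3)) = -305/3/122 = -305/3*1/122 = -⅚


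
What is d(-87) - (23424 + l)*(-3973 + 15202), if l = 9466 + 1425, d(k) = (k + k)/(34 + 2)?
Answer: -2311938839/6 ≈ -3.8532e+8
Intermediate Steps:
d(k) = k/18 (d(k) = (2*k)/36 = (2*k)*(1/36) = k/18)
l = 10891
d(-87) - (23424 + l)*(-3973 + 15202) = (1/18)*(-87) - (23424 + 10891)*(-3973 + 15202) = -29/6 - 34315*11229 = -29/6 - 1*385323135 = -29/6 - 385323135 = -2311938839/6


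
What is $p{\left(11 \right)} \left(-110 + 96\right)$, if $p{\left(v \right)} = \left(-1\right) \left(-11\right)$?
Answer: $-154$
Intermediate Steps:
$p{\left(v \right)} = 11$
$p{\left(11 \right)} \left(-110 + 96\right) = 11 \left(-110 + 96\right) = 11 \left(-14\right) = -154$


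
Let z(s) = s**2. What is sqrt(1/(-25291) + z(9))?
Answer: sqrt(51810383870)/25291 ≈ 9.0000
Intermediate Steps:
sqrt(1/(-25291) + z(9)) = sqrt(1/(-25291) + 9**2) = sqrt(-1/25291 + 81) = sqrt(2048570/25291) = sqrt(51810383870)/25291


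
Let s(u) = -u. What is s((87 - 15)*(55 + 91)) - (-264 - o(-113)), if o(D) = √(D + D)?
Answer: -10248 + I*√226 ≈ -10248.0 + 15.033*I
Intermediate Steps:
o(D) = √2*√D (o(D) = √(2*D) = √2*√D)
s((87 - 15)*(55 + 91)) - (-264 - o(-113)) = -(87 - 15)*(55 + 91) - (-264 - √2*√(-113)) = -72*146 - (-264 - √2*I*√113) = -1*10512 - (-264 - I*√226) = -10512 - (-264 - I*√226) = -10512 + (264 + I*√226) = -10248 + I*√226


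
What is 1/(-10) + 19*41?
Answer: 7789/10 ≈ 778.90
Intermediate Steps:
1/(-10) + 19*41 = -1/10 + 779 = 7789/10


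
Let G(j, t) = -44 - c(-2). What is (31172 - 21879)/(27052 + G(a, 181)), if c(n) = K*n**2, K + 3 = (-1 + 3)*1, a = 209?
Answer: 9293/27012 ≈ 0.34403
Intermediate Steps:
K = -1 (K = -3 + (-1 + 3)*1 = -3 + 2*1 = -3 + 2 = -1)
c(n) = -n**2
G(j, t) = -40 (G(j, t) = -44 - (-1)*(-2)**2 = -44 - (-1)*4 = -44 - 1*(-4) = -44 + 4 = -40)
(31172 - 21879)/(27052 + G(a, 181)) = (31172 - 21879)/(27052 - 40) = 9293/27012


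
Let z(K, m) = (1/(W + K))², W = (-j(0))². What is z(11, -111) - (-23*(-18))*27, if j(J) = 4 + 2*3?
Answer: -137724137/12321 ≈ -11178.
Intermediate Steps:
j(J) = 10 (j(J) = 4 + 6 = 10)
W = 100 (W = (-1*10)² = (-10)² = 100)
z(K, m) = (100 + K)⁻² (z(K, m) = (1/(100 + K))² = (100 + K)⁻²)
z(11, -111) - (-23*(-18))*27 = (100 + 11)⁻² - (-23*(-18))*27 = 111⁻² - 414*27 = 1/12321 - 1*11178 = 1/12321 - 11178 = -137724137/12321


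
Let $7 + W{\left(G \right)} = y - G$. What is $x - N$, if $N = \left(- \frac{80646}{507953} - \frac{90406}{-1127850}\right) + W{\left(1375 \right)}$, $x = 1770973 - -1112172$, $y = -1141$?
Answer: $\frac{826592105467131791}{286447395525} \approx 2.8857 \cdot 10^{6}$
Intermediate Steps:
$W{\left(G \right)} = -1148 - G$ ($W{\left(G \right)} = -7 - \left(1141 + G\right) = -1148 - G$)
$x = 2883145$ ($x = 1770973 + 1112172 = 2883145$)
$N = - \frac{722729296205666}{286447395525}$ ($N = \left(- \frac{80646}{507953} - \frac{90406}{-1127850}\right) - 2523 = \left(\left(-80646\right) \frac{1}{507953} - - \frac{45203}{563925}\right) - 2523 = \left(- \frac{80646}{507953} + \frac{45203}{563925}\right) - 2523 = - \frac{22517296091}{286447395525} - 2523 = - \frac{722729296205666}{286447395525} \approx -2523.1$)
$x - N = 2883145 - - \frac{722729296205666}{286447395525} = 2883145 + \frac{722729296205666}{286447395525} = \frac{826592105467131791}{286447395525}$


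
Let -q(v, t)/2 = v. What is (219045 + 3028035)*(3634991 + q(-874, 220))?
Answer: 11808782472120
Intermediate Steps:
q(v, t) = -2*v
(219045 + 3028035)*(3634991 + q(-874, 220)) = (219045 + 3028035)*(3634991 - 2*(-874)) = 3247080*(3634991 + 1748) = 3247080*3636739 = 11808782472120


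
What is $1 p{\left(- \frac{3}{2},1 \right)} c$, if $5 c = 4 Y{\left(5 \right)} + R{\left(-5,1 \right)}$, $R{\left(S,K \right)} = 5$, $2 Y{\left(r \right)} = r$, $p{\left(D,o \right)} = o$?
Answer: $3$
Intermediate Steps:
$Y{\left(r \right)} = \frac{r}{2}$
$c = 3$ ($c = \frac{4 \cdot \frac{1}{2} \cdot 5 + 5}{5} = \frac{4 \cdot \frac{5}{2} + 5}{5} = \frac{10 + 5}{5} = \frac{1}{5} \cdot 15 = 3$)
$1 p{\left(- \frac{3}{2},1 \right)} c = 1 \cdot 1 \cdot 3 = 1 \cdot 3 = 3$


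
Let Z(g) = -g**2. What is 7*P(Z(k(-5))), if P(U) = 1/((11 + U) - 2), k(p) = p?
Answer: -7/16 ≈ -0.43750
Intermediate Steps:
P(U) = 1/(9 + U)
7*P(Z(k(-5))) = 7/(9 - 1*(-5)**2) = 7/(9 - 1*25) = 7/(9 - 25) = 7/(-16) = 7*(-1/16) = -7/16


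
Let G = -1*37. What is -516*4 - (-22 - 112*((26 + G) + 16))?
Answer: -1482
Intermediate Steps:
G = -37
-516*4 - (-22 - 112*((26 + G) + 16)) = -516*4 - (-22 - 112*((26 - 37) + 16)) = -2064 - (-22 - 112*(-11 + 16)) = -2064 - (-22 - 112*5) = -2064 - (-22 - 560) = -2064 - 1*(-582) = -2064 + 582 = -1482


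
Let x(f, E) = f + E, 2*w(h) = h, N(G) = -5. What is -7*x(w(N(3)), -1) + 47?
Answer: 143/2 ≈ 71.500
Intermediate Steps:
w(h) = h/2
x(f, E) = E + f
-7*x(w(N(3)), -1) + 47 = -7*(-1 + (1/2)*(-5)) + 47 = -7*(-1 - 5/2) + 47 = -7*(-7/2) + 47 = 49/2 + 47 = 143/2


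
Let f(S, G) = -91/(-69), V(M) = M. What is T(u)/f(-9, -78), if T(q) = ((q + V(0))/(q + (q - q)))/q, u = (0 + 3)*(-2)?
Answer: -23/182 ≈ -0.12637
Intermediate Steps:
f(S, G) = 91/69 (f(S, G) = -91*(-1/69) = 91/69)
u = -6 (u = 3*(-2) = -6)
T(q) = 1/q (T(q) = ((q + 0)/(q + (q - q)))/q = (q/(q + 0))/q = (q/q)/q = 1/q)
T(u)/f(-9, -78) = 1/((-6)*(91/69)) = -⅙*69/91 = -23/182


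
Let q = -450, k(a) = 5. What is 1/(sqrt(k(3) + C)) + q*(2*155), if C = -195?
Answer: -139500 - I*sqrt(190)/190 ≈ -1.395e+5 - 0.072548*I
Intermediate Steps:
1/(sqrt(k(3) + C)) + q*(2*155) = 1/(sqrt(5 - 195)) - 900*155 = 1/(sqrt(-190)) - 450*310 = 1/(I*sqrt(190)) - 139500 = -I*sqrt(190)/190 - 139500 = -139500 - I*sqrt(190)/190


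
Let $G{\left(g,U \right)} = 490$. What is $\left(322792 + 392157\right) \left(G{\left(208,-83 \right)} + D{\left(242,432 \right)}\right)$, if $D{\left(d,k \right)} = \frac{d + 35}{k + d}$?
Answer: $\frac{236317097613}{674} \approx 3.5062 \cdot 10^{8}$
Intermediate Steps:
$D{\left(d,k \right)} = \frac{35 + d}{d + k}$
$\left(322792 + 392157\right) \left(G{\left(208,-83 \right)} + D{\left(242,432 \right)}\right) = \left(322792 + 392157\right) \left(490 + \frac{35 + 242}{242 + 432}\right) = 714949 \left(490 + \frac{1}{674} \cdot 277\right) = 714949 \left(490 + \frac{277}{674}\right) = 714949 \cdot \frac{330537}{674} = \frac{236317097613}{674}$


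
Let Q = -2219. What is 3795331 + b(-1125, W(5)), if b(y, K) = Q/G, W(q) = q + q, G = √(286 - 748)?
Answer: 3795331 + 317*I*√462/66 ≈ 3.7953e+6 + 103.24*I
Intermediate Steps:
G = I*√462 (G = √(-462) = I*√462 ≈ 21.494*I)
W(q) = 2*q
b(y, K) = 317*I*√462/66 (b(y, K) = -2219*(-I*√462/462) = -(-317)*I*√462/66 = 317*I*√462/66)
3795331 + b(-1125, W(5)) = 3795331 + 317*I*√462/66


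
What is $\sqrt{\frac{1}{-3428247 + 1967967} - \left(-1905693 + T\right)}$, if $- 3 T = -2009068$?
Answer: $\frac{\sqrt{658919017341440130}}{730140} \approx 1111.8$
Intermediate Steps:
$T = \frac{2009068}{3}$ ($T = \left(- \frac{1}{3}\right) \left(-2009068\right) = \frac{2009068}{3} \approx 6.6969 \cdot 10^{5}$)
$\sqrt{\frac{1}{-3428247 + 1967967} - \left(-1905693 + T\right)} = \sqrt{\frac{1}{-3428247 + 1967967} + \left(1905693 - \frac{2009068}{3}\right)} = \sqrt{\frac{1}{-1460280} + \left(1905693 - \frac{2009068}{3}\right)} = \sqrt{- \frac{1}{1460280} + \frac{3708011}{3}} = \sqrt{\frac{1804911434359}{1460280}} = \frac{\sqrt{658919017341440130}}{730140}$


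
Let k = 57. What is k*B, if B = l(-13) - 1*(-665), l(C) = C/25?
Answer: 946884/25 ≈ 37875.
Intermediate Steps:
l(C) = C/25 (l(C) = C*(1/25) = C/25)
B = 16612/25 (B = (1/25)*(-13) - 1*(-665) = -13/25 + 665 = 16612/25 ≈ 664.48)
k*B = 57*(16612/25) = 946884/25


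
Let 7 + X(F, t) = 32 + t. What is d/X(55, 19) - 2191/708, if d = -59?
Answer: -8636/1947 ≈ -4.4355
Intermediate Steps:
X(F, t) = 25 + t (X(F, t) = -7 + (32 + t) = 25 + t)
d/X(55, 19) - 2191/708 = -59/(25 + 19) - 2191/708 = -59/44 - 2191*1/708 = -59*1/44 - 2191/708 = -59/44 - 2191/708 = -8636/1947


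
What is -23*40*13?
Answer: -11960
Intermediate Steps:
-23*40*13 = -920*13 = -11960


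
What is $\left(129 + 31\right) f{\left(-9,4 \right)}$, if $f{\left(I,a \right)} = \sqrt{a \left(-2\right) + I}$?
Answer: $160 i \sqrt{17} \approx 659.7 i$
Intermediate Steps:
$f{\left(I,a \right)} = \sqrt{I - 2 a}$ ($f{\left(I,a \right)} = \sqrt{- 2 a + I} = \sqrt{I - 2 a}$)
$\left(129 + 31\right) f{\left(-9,4 \right)} = \left(129 + 31\right) \sqrt{-9 - 8} = 160 \sqrt{-9 - 8} = 160 \sqrt{-17} = 160 i \sqrt{17}$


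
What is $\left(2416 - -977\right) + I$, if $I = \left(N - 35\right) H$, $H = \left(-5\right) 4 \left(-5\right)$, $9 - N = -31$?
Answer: $3893$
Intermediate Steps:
$N = 40$ ($N = 9 - -31 = 9 + 31 = 40$)
$H = 100$ ($H = \left(-20\right) \left(-5\right) = 100$)
$I = 500$ ($I = \left(40 - 35\right) 100 = 5 \cdot 100 = 500$)
$\left(2416 - -977\right) + I = \left(2416 - -977\right) + 500 = \left(2416 + 977\right) + 500 = 3393 + 500 = 3893$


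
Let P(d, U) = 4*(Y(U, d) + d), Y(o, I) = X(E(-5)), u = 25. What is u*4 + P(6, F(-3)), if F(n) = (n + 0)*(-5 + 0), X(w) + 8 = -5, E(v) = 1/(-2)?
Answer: 72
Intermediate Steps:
E(v) = -½
X(w) = -13 (X(w) = -8 - 5 = -13)
F(n) = -5*n (F(n) = n*(-5) = -5*n)
Y(o, I) = -13
P(d, U) = -52 + 4*d (P(d, U) = 4*(-13 + d) = -52 + 4*d)
u*4 + P(6, F(-3)) = 25*4 + (-52 + 4*6) = 100 + (-52 + 24) = 100 - 28 = 72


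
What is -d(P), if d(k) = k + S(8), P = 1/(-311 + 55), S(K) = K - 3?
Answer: -1279/256 ≈ -4.9961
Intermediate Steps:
S(K) = -3 + K
P = -1/256 (P = 1/(-256) = -1/256 ≈ -0.0039063)
d(k) = 5 + k (d(k) = k + (-3 + 8) = k + 5 = 5 + k)
-d(P) = -(5 - 1/256) = -1*1279/256 = -1279/256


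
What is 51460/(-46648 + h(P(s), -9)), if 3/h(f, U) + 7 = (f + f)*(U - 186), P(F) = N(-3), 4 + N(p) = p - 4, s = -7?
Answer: -220403180/199793381 ≈ -1.1032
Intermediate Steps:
N(p) = -8 + p (N(p) = -4 + (p - 4) = -4 + (-4 + p) = -8 + p)
P(F) = -11 (P(F) = -8 - 3 = -11)
h(f, U) = 3/(-7 + 2*f*(-186 + U)) (h(f, U) = 3/(-7 + (f + f)*(U - 186)) = 3/(-7 + (2*f)*(-186 + U)) = 3/(-7 + 2*f*(-186 + U)))
51460/(-46648 + h(P(s), -9)) = 51460/(-46648 + 3/(-7 - 372*(-11) + 2*(-9)*(-11))) = 51460/(-46648 + 3/(-7 + 4092 + 198)) = 51460/(-46648 + 3/4283) = 51460/(-199793381/4283) = 51460*(-4283/199793381) = -220403180/199793381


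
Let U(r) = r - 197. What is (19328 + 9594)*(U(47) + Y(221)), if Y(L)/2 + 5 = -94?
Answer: -10064856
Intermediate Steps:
U(r) = -197 + r
Y(L) = -198 (Y(L) = -10 + 2*(-94) = -10 - 188 = -198)
(19328 + 9594)*(U(47) + Y(221)) = (19328 + 9594)*((-197 + 47) - 198) = 28922*(-150 - 198) = 28922*(-348) = -10064856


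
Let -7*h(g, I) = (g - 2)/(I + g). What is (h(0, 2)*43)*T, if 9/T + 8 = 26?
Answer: 43/14 ≈ 3.0714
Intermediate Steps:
T = ½ (T = 9/(-8 + 26) = 9/18 = 9*(1/18) = ½ ≈ 0.50000)
h(g, I) = -(-2 + g)/(7*(I + g)) (h(g, I) = -(g - 2)/(7*(I + g)) = -(-2 + g)/(7*(I + g)))
(h(0, 2)*43)*T = (((2 - 1*0)/(7*(2 + 0)))*43)*(½) = (((⅐)*(2 + 0)/2)*43)*(½) = (((⅐)*(½)*2)*43)*(½) = ((⅐)*43)*(½) = (43/7)*(½) = 43/14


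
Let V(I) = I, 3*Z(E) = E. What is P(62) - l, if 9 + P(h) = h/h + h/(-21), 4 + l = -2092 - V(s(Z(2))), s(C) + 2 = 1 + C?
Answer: 14593/7 ≈ 2084.7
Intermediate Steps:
Z(E) = E/3
s(C) = -1 + C (s(C) = -2 + (1 + C) = -1 + C)
l = -6287/3 (l = -4 + (-2092 - (-1 + (⅓)*2)) = -4 + (-2092 - (-1 + ⅔)) = -4 + (-2092 - 1*(-⅓)) = -4 + (-2092 + ⅓) = -4 - 6275/3 = -6287/3 ≈ -2095.7)
P(h) = -8 - h/21 (P(h) = -9 + (h/h + h/(-21)) = -9 + (1 + h*(-1/21)) = -9 + (1 - h/21) = -8 - h/21)
P(62) - l = (-8 - 1/21*62) - 1*(-6287/3) = (-8 - 62/21) + 6287/3 = -230/21 + 6287/3 = 14593/7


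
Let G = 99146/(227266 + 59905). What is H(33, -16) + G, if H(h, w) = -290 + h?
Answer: -73703801/287171 ≈ -256.65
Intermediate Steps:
G = 99146/287171 ≈ 0.34525
H(33, -16) + G = (-290 + 33) + 99146/287171 = -257 + 99146/287171 = -73703801/287171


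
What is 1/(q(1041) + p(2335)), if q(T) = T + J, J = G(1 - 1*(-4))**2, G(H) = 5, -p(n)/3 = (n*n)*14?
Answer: -1/228992384 ≈ -4.3670e-9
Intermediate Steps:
p(n) = -42*n**2 (p(n) = -3*n*n*14 = -3*n**2*14 = -42*n**2)
J = 25 (J = 5**2 = 25)
q(T) = 25 + T (q(T) = T + 25 = 25 + T)
1/(q(1041) + p(2335)) = 1/((25 + 1041) - 42*2335**2) = 1/(1066 - 42*5452225) = 1/(1066 - 228993450) = 1/(-228992384) = -1/228992384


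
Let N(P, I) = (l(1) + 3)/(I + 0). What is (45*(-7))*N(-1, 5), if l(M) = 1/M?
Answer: -252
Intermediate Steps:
l(M) = 1/M
N(P, I) = 4/I (N(P, I) = (1/1 + 3)/(I + 0) = (1 + 3)/I = 4/I)
(45*(-7))*N(-1, 5) = (45*(-7))*(4/5) = -1260/5 = -315*⅘ = -252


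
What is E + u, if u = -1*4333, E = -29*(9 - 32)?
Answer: -3666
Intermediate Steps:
E = 667 (E = -29*(-23) = 667)
u = -4333
E + u = 667 - 4333 = -3666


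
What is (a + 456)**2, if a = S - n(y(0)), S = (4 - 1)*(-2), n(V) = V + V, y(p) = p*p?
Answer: 202500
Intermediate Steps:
y(p) = p**2
n(V) = 2*V
S = -6 (S = 3*(-2) = -6)
a = -6 (a = -6 - 2*0**2 = -6 - 2*0 = -6 - 1*0 = -6 + 0 = -6)
(a + 456)**2 = (-6 + 456)**2 = 450**2 = 202500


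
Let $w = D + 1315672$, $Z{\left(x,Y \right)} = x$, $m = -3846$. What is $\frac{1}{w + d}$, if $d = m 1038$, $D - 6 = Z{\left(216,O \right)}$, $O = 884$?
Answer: $- \frac{1}{2676254} \approx -3.7366 \cdot 10^{-7}$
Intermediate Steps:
$D = 222$ ($D = 6 + 216 = 222$)
$d = -3992148$ ($d = \left(-3846\right) 1038 = -3992148$)
$w = 1315894$ ($w = 222 + 1315672 = 1315894$)
$\frac{1}{w + d} = \frac{1}{1315894 - 3992148} = \frac{1}{-2676254} = - \frac{1}{2676254}$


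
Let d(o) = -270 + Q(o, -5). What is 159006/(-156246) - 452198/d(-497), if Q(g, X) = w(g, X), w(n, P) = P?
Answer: 11768400343/7161275 ≈ 1643.3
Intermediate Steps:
Q(g, X) = X
d(o) = -275 (d(o) = -270 - 5 = -275)
159006/(-156246) - 452198/d(-497) = 159006/(-156246) - 452198/(-275) = 159006*(-1/156246) - 452198*(-1/275) = -26501/26041 + 452198/275 = 11768400343/7161275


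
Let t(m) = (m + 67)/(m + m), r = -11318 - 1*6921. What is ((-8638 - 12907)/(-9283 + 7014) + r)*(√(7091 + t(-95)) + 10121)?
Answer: -418632352266/2269 - 2109500046*√24605/215555 ≈ -1.8604e+8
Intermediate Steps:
r = -18239 (r = -11318 - 6921 = -18239)
t(m) = (67 + m)/(2*m) (t(m) = (67 + m)/((2*m)) = (67 + m)*(1/(2*m)) = (67 + m)/(2*m))
((-8638 - 12907)/(-9283 + 7014) + r)*(√(7091 + t(-95)) + 10121) = ((-8638 - 12907)/(-9283 + 7014) - 18239)*(√(7091 + (½)*(67 - 95)/(-95)) + 10121) = (-21545/(-2269) - 18239)*(√(7091 + (½)*(-1/95)*(-28)) + 10121) = (-21545*(-1/2269) - 18239)*(√(7091 + 14/95) + 10121) = (21545/2269 - 18239)*(√(673659/95) + 10121) = -41362746*(51*√24605/95 + 10121)/2269 = -41362746*(10121 + 51*√24605/95)/2269 = -418632352266/2269 - 2109500046*√24605/215555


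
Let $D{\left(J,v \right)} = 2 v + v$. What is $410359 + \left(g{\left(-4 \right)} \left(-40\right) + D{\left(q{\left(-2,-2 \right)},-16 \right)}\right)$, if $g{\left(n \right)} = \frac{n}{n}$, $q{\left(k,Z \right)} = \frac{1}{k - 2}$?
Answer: $410271$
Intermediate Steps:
$q{\left(k,Z \right)} = \frac{1}{-2 + k}$
$D{\left(J,v \right)} = 3 v$
$g{\left(n \right)} = 1$
$410359 + \left(g{\left(-4 \right)} \left(-40\right) + D{\left(q{\left(-2,-2 \right)},-16 \right)}\right) = 410359 + \left(1 \left(-40\right) + 3 \left(-16\right)\right) = 410359 - 88 = 410271$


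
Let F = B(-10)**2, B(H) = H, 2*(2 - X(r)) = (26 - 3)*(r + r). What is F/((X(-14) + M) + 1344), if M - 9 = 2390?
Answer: 100/4067 ≈ 0.024588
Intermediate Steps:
X(r) = 2 - 23*r (X(r) = 2 - (26 - 3)*(r + r)/2 = 2 - 23*2*r/2 = 2 - 23*r)
M = 2399 (M = 9 + 2390 = 2399)
F = 100 (F = (-10)**2 = 100)
F/((X(-14) + M) + 1344) = 100/(((2 - 23*(-14)) + 2399) + 1344) = 100/(((2 + 322) + 2399) + 1344) = 100/((324 + 2399) + 1344) = 100/(2723 + 1344) = 100/4067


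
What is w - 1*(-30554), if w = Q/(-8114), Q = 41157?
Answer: 247873999/8114 ≈ 30549.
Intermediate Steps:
w = -41157/8114 (w = 41157/(-8114) = 41157*(-1/8114) = -41157/8114 ≈ -5.0723)
w - 1*(-30554) = -41157/8114 - 1*(-30554) = -41157/8114 + 30554 = 247873999/8114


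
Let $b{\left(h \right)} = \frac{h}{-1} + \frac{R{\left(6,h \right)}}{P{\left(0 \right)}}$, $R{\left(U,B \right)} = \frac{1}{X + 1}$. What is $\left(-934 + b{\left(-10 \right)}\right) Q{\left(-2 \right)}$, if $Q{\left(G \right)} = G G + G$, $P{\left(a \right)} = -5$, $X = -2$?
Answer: $- \frac{9238}{5} \approx -1847.6$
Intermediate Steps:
$R{\left(U,B \right)} = -1$ ($R{\left(U,B \right)} = \frac{1}{-2 + 1} = \frac{1}{-1} = -1$)
$Q{\left(G \right)} = G + G^{2}$ ($Q{\left(G \right)} = G^{2} + G = G + G^{2}$)
$b{\left(h \right)} = \frac{1}{5} - h$ ($b{\left(h \right)} = \frac{h}{-1} - \frac{1}{-5} = h \left(-1\right) - - \frac{1}{5} = - h + \frac{1}{5} = \frac{1}{5} - h$)
$\left(-934 + b{\left(-10 \right)}\right) Q{\left(-2 \right)} = \left(-934 + \left(\frac{1}{5} - -10\right)\right) \left(- 2 \left(1 - 2\right)\right) = \left(-934 + \left(\frac{1}{5} + 10\right)\right) \left(\left(-2\right) \left(-1\right)\right) = \left(-934 + \frac{51}{5}\right) 2 = \left(- \frac{4619}{5}\right) 2 = - \frac{9238}{5}$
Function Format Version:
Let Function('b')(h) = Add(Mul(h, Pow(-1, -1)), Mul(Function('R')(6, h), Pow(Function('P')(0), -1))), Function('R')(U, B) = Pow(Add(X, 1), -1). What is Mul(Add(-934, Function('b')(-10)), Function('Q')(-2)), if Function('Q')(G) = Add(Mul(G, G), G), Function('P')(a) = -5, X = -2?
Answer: Rational(-9238, 5) ≈ -1847.6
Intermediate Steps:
Function('R')(U, B) = -1 (Function('R')(U, B) = Pow(Add(-2, 1), -1) = Pow(-1, -1) = -1)
Function('Q')(G) = Add(G, Pow(G, 2)) (Function('Q')(G) = Add(Pow(G, 2), G) = Add(G, Pow(G, 2)))
Function('b')(h) = Add(Rational(1, 5), Mul(-1, h)) (Function('b')(h) = Add(Mul(h, Pow(-1, -1)), Mul(-1, Pow(-5, -1))) = Add(Mul(h, -1), Mul(-1, Rational(-1, 5))) = Add(Mul(-1, h), Rational(1, 5)) = Add(Rational(1, 5), Mul(-1, h)))
Mul(Add(-934, Function('b')(-10)), Function('Q')(-2)) = Mul(Add(-934, Add(Rational(1, 5), Mul(-1, -10))), Mul(-2, Add(1, -2))) = Mul(Add(-934, Add(Rational(1, 5), 10)), Mul(-2, -1)) = Mul(Add(-934, Rational(51, 5)), 2) = Mul(Rational(-4619, 5), 2) = Rational(-9238, 5)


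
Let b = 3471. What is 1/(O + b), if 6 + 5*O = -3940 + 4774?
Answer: 5/18183 ≈ 0.00027498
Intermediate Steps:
O = 828/5 (O = -6/5 + (-3940 + 4774)/5 = -6/5 + (⅕)*834 = -6/5 + 834/5 = 828/5 ≈ 165.60)
1/(O + b) = 1/(828/5 + 3471) = 1/(18183/5) = 5/18183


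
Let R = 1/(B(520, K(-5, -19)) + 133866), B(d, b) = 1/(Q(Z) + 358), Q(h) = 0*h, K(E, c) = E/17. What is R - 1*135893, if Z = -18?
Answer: -6512540072539/47924029 ≈ -1.3589e+5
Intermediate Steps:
K(E, c) = E/17 (K(E, c) = E*(1/17) = E/17)
Q(h) = 0
B(d, b) = 1/358 (B(d, b) = 1/(0 + 358) = 1/358)
R = 358/47924029 (R = 1/(1/358 + 133866) = 1/(47924029/358) = 358/47924029 ≈ 7.4702e-6)
R - 1*135893 = 358/47924029 - 1*135893 = 358/47924029 - 135893 = -6512540072539/47924029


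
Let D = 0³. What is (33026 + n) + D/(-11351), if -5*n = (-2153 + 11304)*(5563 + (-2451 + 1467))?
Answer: -41737299/5 ≈ -8.3475e+6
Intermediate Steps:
D = 0
n = -41902429/5 (n = -(-2153 + 11304)*(5563 + (-2451 + 1467))/5 = -9151*(5563 - 984)/5 = -9151*4579/5 = -⅕*41902429 = -41902429/5 ≈ -8.3805e+6)
(33026 + n) + D/(-11351) = (33026 - 41902429/5) + 0/(-11351) = -41737299/5 + 0*(-1/11351) = -41737299/5 + 0 = -41737299/5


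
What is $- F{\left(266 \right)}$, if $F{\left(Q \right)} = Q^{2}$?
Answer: $-70756$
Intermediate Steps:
$- F{\left(266 \right)} = - 266^{2} = \left(-1\right) 70756 = -70756$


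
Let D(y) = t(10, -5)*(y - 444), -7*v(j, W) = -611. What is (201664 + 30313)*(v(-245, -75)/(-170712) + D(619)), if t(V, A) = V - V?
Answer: -141737947/1194984 ≈ -118.61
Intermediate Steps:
v(j, W) = 611/7 (v(j, W) = -⅐*(-611) = 611/7)
t(V, A) = 0
D(y) = 0 (D(y) = 0*(y - 444) = 0*(-444 + y) = 0)
(201664 + 30313)*(v(-245, -75)/(-170712) + D(619)) = (201664 + 30313)*((611/7)/(-170712) + 0) = 231977*((611/7)*(-1/170712) + 0) = 231977*(-611/1194984 + 0) = 231977*(-611/1194984) = -141737947/1194984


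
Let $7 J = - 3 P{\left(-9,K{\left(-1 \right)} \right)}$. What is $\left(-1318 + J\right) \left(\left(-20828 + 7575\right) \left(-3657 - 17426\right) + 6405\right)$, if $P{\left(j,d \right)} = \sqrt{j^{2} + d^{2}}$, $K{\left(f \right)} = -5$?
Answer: $-368274774472 - \frac{838258212 \sqrt{106}}{7} \approx -3.6951 \cdot 10^{11}$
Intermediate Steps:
$P{\left(j,d \right)} = \sqrt{d^{2} + j^{2}}$
$J = - \frac{3 \sqrt{106}}{7}$ ($J = \frac{\left(-3\right) \sqrt{\left(-5\right)^{2} + \left(-9\right)^{2}}}{7} = \frac{\left(-3\right) \sqrt{25 + 81}}{7} = \frac{\left(-3\right) \sqrt{106}}{7} = - \frac{3 \sqrt{106}}{7} \approx -4.4124$)
$\left(-1318 + J\right) \left(\left(-20828 + 7575\right) \left(-3657 - 17426\right) + 6405\right) = \left(-1318 - \frac{3 \sqrt{106}}{7}\right) \left(\left(-20828 + 7575\right) \left(-3657 - 17426\right) + 6405\right) = \left(-1318 - \frac{3 \sqrt{106}}{7}\right) \left(\left(-13253\right) \left(-21083\right) + 6405\right) = \left(-1318 - \frac{3 \sqrt{106}}{7}\right) \left(279412999 + 6405\right) = \left(-1318 - \frac{3 \sqrt{106}}{7}\right) 279419404 = -368274774472 - \frac{838258212 \sqrt{106}}{7}$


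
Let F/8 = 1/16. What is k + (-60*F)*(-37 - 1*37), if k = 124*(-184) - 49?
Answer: -20645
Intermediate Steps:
F = 1/2 (F = 8/16 = 8*(1/16) = 1/2 ≈ 0.50000)
k = -22865 (k = -22816 - 49 = -22865)
k + (-60*F)*(-37 - 1*37) = -22865 + (-60*1/2)*(-37 - 1*37) = -22865 - 30*(-37 - 37) = -22865 - 30*(-74) = -22865 + 2220 = -20645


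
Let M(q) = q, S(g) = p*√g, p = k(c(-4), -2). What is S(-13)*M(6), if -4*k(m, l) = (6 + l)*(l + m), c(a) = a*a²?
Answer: 396*I*√13 ≈ 1427.8*I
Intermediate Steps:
c(a) = a³
k(m, l) = -(6 + l)*(l + m)/4
p = 66 (p = -3/2*(-2) - 3/2*(-4)³ - ¼*(-2)² - ¼*(-2)*(-4)³ = 3 - 3/2*(-64) - ¼*4 - ¼*(-2)*(-64) = 3 + 96 - 1 - 32 = 66)
S(g) = 66*√g
S(-13)*M(6) = (66*√(-13))*6 = (66*(I*√13))*6 = (66*I*√13)*6 = 396*I*√13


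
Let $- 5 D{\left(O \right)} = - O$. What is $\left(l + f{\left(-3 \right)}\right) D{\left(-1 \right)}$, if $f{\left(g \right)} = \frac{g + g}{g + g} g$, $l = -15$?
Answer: $\frac{18}{5} \approx 3.6$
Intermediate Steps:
$D{\left(O \right)} = \frac{O}{5}$ ($D{\left(O \right)} = - \frac{\left(-1\right) O}{5} = \frac{O}{5}$)
$f{\left(g \right)} = g$ ($f{\left(g \right)} = \frac{2 g}{2 g} g = 2 g \frac{1}{2 g} g = 1 g = g$)
$\left(l + f{\left(-3 \right)}\right) D{\left(-1 \right)} = \left(-15 - 3\right) \frac{1}{5} \left(-1\right) = \left(-18\right) \left(- \frac{1}{5}\right) = \frac{18}{5}$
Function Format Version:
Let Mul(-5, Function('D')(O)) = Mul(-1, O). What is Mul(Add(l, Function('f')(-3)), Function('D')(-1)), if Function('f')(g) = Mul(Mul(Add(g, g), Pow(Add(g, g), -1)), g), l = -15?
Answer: Rational(18, 5) ≈ 3.6000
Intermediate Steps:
Function('D')(O) = Mul(Rational(1, 5), O) (Function('D')(O) = Mul(Rational(-1, 5), Mul(-1, O)) = Mul(Rational(1, 5), O))
Function('f')(g) = g (Function('f')(g) = Mul(Mul(Mul(2, g), Pow(Mul(2, g), -1)), g) = Mul(Mul(Mul(2, g), Mul(Rational(1, 2), Pow(g, -1))), g) = Mul(1, g) = g)
Mul(Add(l, Function('f')(-3)), Function('D')(-1)) = Mul(Add(-15, -3), Mul(Rational(1, 5), -1)) = Mul(-18, Rational(-1, 5)) = Rational(18, 5)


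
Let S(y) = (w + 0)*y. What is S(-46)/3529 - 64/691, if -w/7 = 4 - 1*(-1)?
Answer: 886654/2438539 ≈ 0.36360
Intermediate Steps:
w = -35 (w = -7*(4 - 1*(-1)) = -7*(4 + 1) = -7*5 = -35)
S(y) = -35*y (S(y) = (-35 + 0)*y = -35*y)
S(-46)/3529 - 64/691 = -35*(-46)/3529 - 64/691 = 1610*(1/3529) - 64*1/691 = 1610/3529 - 64/691 = 886654/2438539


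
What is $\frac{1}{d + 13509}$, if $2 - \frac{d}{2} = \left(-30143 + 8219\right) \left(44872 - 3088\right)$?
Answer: $\frac{1}{1832158345} \approx 5.458 \cdot 10^{-10}$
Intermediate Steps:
$d = 1832144836$ ($d = 4 - 2 \left(-30143 + 8219\right) \left(44872 - 3088\right) = 4 - 2 \left(\left(-21924\right) 41784\right) = 4 - -1832144832 = 4 + 1832144832 = 1832144836$)
$\frac{1}{d + 13509} = \frac{1}{1832144836 + 13509} = \frac{1}{1832158345}$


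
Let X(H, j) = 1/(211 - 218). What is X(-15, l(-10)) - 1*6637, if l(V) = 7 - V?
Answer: -46460/7 ≈ -6637.1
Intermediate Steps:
X(H, j) = -1/7 (X(H, j) = 1/(-7) = -1/7)
X(-15, l(-10)) - 1*6637 = -1/7 - 1*6637 = -1/7 - 6637 = -46460/7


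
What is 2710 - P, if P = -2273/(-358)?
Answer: 967907/358 ≈ 2703.7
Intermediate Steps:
P = 2273/358 (P = -2273*(-1/358) = 2273/358 ≈ 6.3492)
2710 - P = 2710 - 1*2273/358 = 2710 - 2273/358 = 967907/358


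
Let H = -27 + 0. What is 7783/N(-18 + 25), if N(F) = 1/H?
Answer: -210141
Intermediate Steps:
H = -27
N(F) = -1/27 (N(F) = 1/(-27) = -1/27)
7783/N(-18 + 25) = 7783/(-1/27) = 7783*(-27) = -210141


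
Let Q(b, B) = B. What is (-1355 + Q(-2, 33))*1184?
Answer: -1565248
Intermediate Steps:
(-1355 + Q(-2, 33))*1184 = (-1355 + 33)*1184 = -1322*1184 = -1565248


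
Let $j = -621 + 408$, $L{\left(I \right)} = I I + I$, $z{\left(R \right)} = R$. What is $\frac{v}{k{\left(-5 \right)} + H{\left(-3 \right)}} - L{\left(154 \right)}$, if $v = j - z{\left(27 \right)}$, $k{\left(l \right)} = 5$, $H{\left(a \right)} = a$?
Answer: $-23990$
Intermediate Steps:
$L{\left(I \right)} = I + I^{2}$ ($L{\left(I \right)} = I^{2} + I = I + I^{2}$)
$j = -213$
$v = -240$ ($v = -213 - 27 = -240$)
$\frac{v}{k{\left(-5 \right)} + H{\left(-3 \right)}} - L{\left(154 \right)} = \frac{1}{5 - 3} \left(-240\right) - 154 \left(1 + 154\right) = \frac{1}{2} \left(-240\right) - 154 \cdot 155 = \frac{1}{2} \left(-240\right) - 23870 = -120 - 23870 = -23990$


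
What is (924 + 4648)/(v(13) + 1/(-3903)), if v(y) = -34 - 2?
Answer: -21747516/140509 ≈ -154.78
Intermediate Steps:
v(y) = -36
(924 + 4648)/(v(13) + 1/(-3903)) = (924 + 4648)/(-36 + 1/(-3903)) = 5572/(-36 - 1/3903) = 5572/(-140509/3903) = 5572*(-3903/140509) = -21747516/140509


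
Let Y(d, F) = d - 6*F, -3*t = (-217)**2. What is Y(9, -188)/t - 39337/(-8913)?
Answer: 1821937750/419704257 ≈ 4.3410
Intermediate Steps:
t = -47089/3 (t = -1/3*(-217)**2 = -1/3*47089 = -47089/3 ≈ -15696.)
Y(9, -188)/t - 39337/(-8913) = (9 - 6*(-188))/(-47089/3) - 39337/(-8913) = (9 + 1128)*(-3/47089) - 39337*(-1/8913) = 1137*(-3/47089) + 39337/8913 = -3411/47089 + 39337/8913 = 1821937750/419704257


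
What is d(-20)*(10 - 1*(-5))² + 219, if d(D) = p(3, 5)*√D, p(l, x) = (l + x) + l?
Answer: 219 + 4950*I*√5 ≈ 219.0 + 11069.0*I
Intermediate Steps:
p(l, x) = x + 2*l
d(D) = 11*√D (d(D) = (5 + 2*3)*√D = (5 + 6)*√D = 11*√D)
d(-20)*(10 - 1*(-5))² + 219 = (11*√(-20))*(10 - 1*(-5))² + 219 = (11*(2*I*√5))*(10 + 5)² + 219 = (22*I*√5)*15² + 219 = (22*I*√5)*225 + 219 = 4950*I*√5 + 219 = 219 + 4950*I*√5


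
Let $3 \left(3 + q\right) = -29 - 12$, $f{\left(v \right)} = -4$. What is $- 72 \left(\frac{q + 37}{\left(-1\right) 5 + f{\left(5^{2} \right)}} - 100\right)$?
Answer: $\frac{22088}{3} \approx 7362.7$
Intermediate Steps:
$q = - \frac{50}{3}$ ($q = -3 + \frac{-29 - 12}{3} = -3 + \frac{1}{3} \left(-41\right) = -3 - \frac{41}{3} = - \frac{50}{3} \approx -16.667$)
$- 72 \left(\frac{q + 37}{\left(-1\right) 5 + f{\left(5^{2} \right)}} - 100\right) = - 72 \left(\frac{- \frac{50}{3} + 37}{\left(-1\right) 5 - 4} - 100\right) = - 72 \left(\frac{61}{3 \left(-5 - 4\right)} - 100\right) = - 72 \left(\frac{61}{3 \left(-9\right)} - 100\right) = - 72 \left(\frac{61}{3} \left(- \frac{1}{9}\right) - 100\right) = - 72 \left(- \frac{61}{27} - 100\right) = \left(-72\right) \left(- \frac{2761}{27}\right) = \frac{22088}{3}$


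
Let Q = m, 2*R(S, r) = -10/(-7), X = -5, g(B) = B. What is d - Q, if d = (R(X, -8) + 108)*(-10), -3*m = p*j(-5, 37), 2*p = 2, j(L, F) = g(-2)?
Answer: -22844/21 ≈ -1087.8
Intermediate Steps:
j(L, F) = -2
p = 1 (p = (1/2)*2 = 1)
R(S, r) = 5/7 (R(S, r) = (-10/(-7))/2 = (-10*(-1/7))/2 = (1/2)*(10/7) = 5/7)
m = 2/3 (m = -(-2)/3 = -1/3*(-2) = 2/3 ≈ 0.66667)
Q = 2/3 ≈ 0.66667
d = -7610/7 (d = (5/7 + 108)*(-10) = (761/7)*(-10) = -7610/7 ≈ -1087.1)
d - Q = -7610/7 - 1*2/3 = -7610/7 - 2/3 = -22844/21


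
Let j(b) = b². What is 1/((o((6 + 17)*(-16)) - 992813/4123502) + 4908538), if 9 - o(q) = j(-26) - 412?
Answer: 4123502/20239313774253 ≈ 2.0374e-7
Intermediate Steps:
o(q) = -255 (o(q) = 9 - ((-26)² - 412) = 9 - (676 - 412) = 9 - 1*264 = 9 - 264 = -255)
1/((o((6 + 17)*(-16)) - 992813/4123502) + 4908538) = 1/((-255 - 992813/4123502) + 4908538) = 1/(-1052485823/4123502 + 4908538) = 1/(20239313774253/4123502) = 4123502/20239313774253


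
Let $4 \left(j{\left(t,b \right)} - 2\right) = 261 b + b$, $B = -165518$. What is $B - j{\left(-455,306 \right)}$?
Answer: $-185563$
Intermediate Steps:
$j{\left(t,b \right)} = 2 + \frac{131 b}{2}$ ($j{\left(t,b \right)} = 2 + \frac{261 b + b}{4} = 2 + \frac{262 b}{4} = 2 + \frac{131 b}{2}$)
$B - j{\left(-455,306 \right)} = -165518 - \left(2 + \frac{131}{2} \cdot 306\right) = -165518 - \left(2 + 20043\right) = -165518 - 20045 = -185563$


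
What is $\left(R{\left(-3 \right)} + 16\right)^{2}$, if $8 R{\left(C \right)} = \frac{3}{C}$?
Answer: $\frac{16129}{64} \approx 252.02$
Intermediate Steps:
$R{\left(C \right)} = \frac{3}{8 C}$ ($R{\left(C \right)} = \frac{3 \frac{1}{C}}{8} = \frac{3}{8 C}$)
$\left(R{\left(-3 \right)} + 16\right)^{2} = \left(\frac{3}{8 \left(-3\right)} + 16\right)^{2} = \left(\frac{3}{8} \left(- \frac{1}{3}\right) + 16\right)^{2} = \left(- \frac{1}{8} + 16\right)^{2} = \left(\frac{127}{8}\right)^{2} = \frac{16129}{64}$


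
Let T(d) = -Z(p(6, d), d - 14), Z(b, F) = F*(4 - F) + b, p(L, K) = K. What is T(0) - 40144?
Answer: -39892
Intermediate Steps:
Z(b, F) = b + F*(4 - F)
T(d) = 56 + (-14 + d)² - 5*d (T(d) = -(d - (d - 14)² + 4*(d - 14)) = -(d - (-14 + d)² + 4*(-14 + d)) = -(d - (-14 + d)² + (-56 + 4*d)) = -(-56 - (-14 + d)² + 5*d) = 56 + (-14 + d)² - 5*d)
T(0) - 40144 = (252 + 0² - 33*0) - 40144 = (252 + 0 + 0) - 40144 = 252 - 40144 = -39892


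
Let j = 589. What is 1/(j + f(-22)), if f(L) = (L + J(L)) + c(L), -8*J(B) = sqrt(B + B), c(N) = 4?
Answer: 9136/5216667 + 4*I*sqrt(11)/5216667 ≈ 0.0017513 + 2.5431e-6*I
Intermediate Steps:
J(B) = -sqrt(2)*sqrt(B)/8 (J(B) = -sqrt(B + B)/8 = -sqrt(2)*sqrt(B)/8)
f(L) = 4 + L - sqrt(2)*sqrt(L)/8 (f(L) = (L - sqrt(2)*sqrt(L)/8) + 4 = 4 + L - sqrt(2)*sqrt(L)/8)
1/(j + f(-22)) = 1/(589 + (4 - 22 - sqrt(2)*sqrt(-22)/8)) = 1/(589 + (4 - 22 - sqrt(2)*I*sqrt(22)/8)) = 1/(589 + (4 - 22 - I*sqrt(11)/4)) = 1/(589 + (-18 - I*sqrt(11)/4)) = 1/(571 - I*sqrt(11)/4)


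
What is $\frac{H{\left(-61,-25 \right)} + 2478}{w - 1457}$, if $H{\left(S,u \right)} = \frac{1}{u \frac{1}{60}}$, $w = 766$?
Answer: $- \frac{12378}{3455} \approx -3.5826$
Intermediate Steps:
$H{\left(S,u \right)} = \frac{60}{u}$ ($H{\left(S,u \right)} = \frac{1}{u \frac{1}{60}} = \frac{1}{\frac{1}{60} u} = \frac{60}{u}$)
$\frac{H{\left(-61,-25 \right)} + 2478}{w - 1457} = \frac{\frac{60}{-25} + 2478}{766 - 1457} = \frac{60 \left(- \frac{1}{25}\right) + 2478}{-691} = \left(- \frac{12}{5} + 2478\right) \left(- \frac{1}{691}\right) = \frac{12378}{5} \left(- \frac{1}{691}\right) = - \frac{12378}{3455}$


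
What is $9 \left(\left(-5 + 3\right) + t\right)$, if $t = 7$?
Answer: $45$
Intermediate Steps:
$9 \left(\left(-5 + 3\right) + t\right) = 9 \left(\left(-5 + 3\right) + 7\right) = 9 \left(-2 + 7\right) = 9 \cdot 5 = 45$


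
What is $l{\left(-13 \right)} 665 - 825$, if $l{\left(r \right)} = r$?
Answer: $-9470$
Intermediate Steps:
$l{\left(-13 \right)} 665 - 825 = \left(-13\right) 665 - 825 = -8645 - 825 = -9470$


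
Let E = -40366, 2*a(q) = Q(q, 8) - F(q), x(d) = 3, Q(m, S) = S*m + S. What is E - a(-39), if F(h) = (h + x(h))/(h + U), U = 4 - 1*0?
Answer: -1407472/35 ≈ -40214.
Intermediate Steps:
Q(m, S) = S + S*m
U = 4 (U = 4 + 0 = 4)
F(h) = (3 + h)/(4 + h) (F(h) = (h + 3)/(h + 4) = (3 + h)/(4 + h))
a(q) = 4 + 4*q - (3 + q)/(2*(4 + q)) (a(q) = (8*(1 + q) - (3 + q)/(4 + q))/2 = ((8 + 8*q) - (3 + q)/(4 + q))/2 = (8 + 8*q - (3 + q)/(4 + q))/2 = 4 + 4*q - (3 + q)/(2*(4 + q)))
E - a(-39) = -40366 - (29 + 8*(-39)² + 39*(-39))/(2*(4 - 39)) = -40366 - (29 + 8*1521 - 1521)/(2*(-35)) = -40366 - (-1)*(29 + 12168 - 1521)/(2*35) = -40366 - (-1)*10676/(2*35) = -40366 - 1*(-5338/35) = -40366 + 5338/35 = -1407472/35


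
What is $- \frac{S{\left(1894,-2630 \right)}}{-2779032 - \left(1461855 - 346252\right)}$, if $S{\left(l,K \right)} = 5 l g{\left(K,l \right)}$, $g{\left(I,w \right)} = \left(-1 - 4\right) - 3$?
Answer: $- \frac{15152}{778927} \approx -0.019452$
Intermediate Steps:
$g{\left(I,w \right)} = -8$ ($g{\left(I,w \right)} = -5 - 3 = -8$)
$S{\left(l,K \right)} = - 40 l$ ($S{\left(l,K \right)} = 5 l \left(-8\right) = - 40 l$)
$- \frac{S{\left(1894,-2630 \right)}}{-2779032 - \left(1461855 - 346252\right)} = - \frac{\left(-40\right) 1894}{-2779032 - \left(1461855 - 346252\right)} = - \frac{-75760}{-2779032 - 1115603} = - \frac{-75760}{-3894635} = - \frac{\left(-75760\right) \left(-1\right)}{3894635} = \left(-1\right) \frac{15152}{778927} = - \frac{15152}{778927}$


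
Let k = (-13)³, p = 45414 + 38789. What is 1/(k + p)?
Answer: 1/82006 ≈ 1.2194e-5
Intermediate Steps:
p = 84203
k = -2197
1/(k + p) = 1/(-2197 + 84203) = 1/82006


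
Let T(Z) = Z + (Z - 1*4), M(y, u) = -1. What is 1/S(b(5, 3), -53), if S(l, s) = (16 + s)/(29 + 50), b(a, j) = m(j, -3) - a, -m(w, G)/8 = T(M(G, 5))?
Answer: -79/37 ≈ -2.1351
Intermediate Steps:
T(Z) = -4 + 2*Z (T(Z) = Z + (Z - 4) = Z + (-4 + Z) = -4 + 2*Z)
m(w, G) = 48 (m(w, G) = -8*(-4 + 2*(-1)) = -8*(-4 - 2) = -8*(-6) = 48)
b(a, j) = 48 - a
S(l, s) = 16/79 + s/79 (S(l, s) = (16 + s)/79 = (16 + s)*(1/79) = 16/79 + s/79)
1/S(b(5, 3), -53) = 1/(16/79 + (1/79)*(-53)) = 1/(16/79 - 53/79) = 1/(-37/79) = -79/37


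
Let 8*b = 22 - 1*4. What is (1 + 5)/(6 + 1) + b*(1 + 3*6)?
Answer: 1221/28 ≈ 43.607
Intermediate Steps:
b = 9/4 (b = (22 - 1*4)/8 = (22 - 4)/8 = (1/8)*18 = 9/4 ≈ 2.2500)
(1 + 5)/(6 + 1) + b*(1 + 3*6) = (1 + 5)/(6 + 1) + 9*(1 + 3*6)/4 = 6/7 + 9*(1 + 18)/4 = 6*(1/7) + (9/4)*19 = 6/7 + 171/4 = 1221/28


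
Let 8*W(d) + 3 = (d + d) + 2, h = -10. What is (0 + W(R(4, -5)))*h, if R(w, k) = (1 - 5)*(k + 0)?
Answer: -195/4 ≈ -48.750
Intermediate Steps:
R(w, k) = -4*k
W(d) = -⅛ + d/4 (W(d) = -3/8 + ((d + d) + 2)/8 = -3/8 + (2*d + 2)/8 = -3/8 + (2 + 2*d)/8 = -3/8 + (¼ + d/4) = -⅛ + d/4)
(0 + W(R(4, -5)))*h = (0 + (-⅛ + (-4*(-5))/4))*(-10) = (0 + (-⅛ + (¼)*20))*(-10) = (0 + (-⅛ + 5))*(-10) = (0 + 39/8)*(-10) = (39/8)*(-10) = -195/4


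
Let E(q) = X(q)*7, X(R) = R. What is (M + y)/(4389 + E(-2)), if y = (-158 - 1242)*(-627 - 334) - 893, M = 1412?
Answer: 1345919/4375 ≈ 307.64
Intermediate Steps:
E(q) = 7*q (E(q) = q*7 = 7*q)
y = 1344507 (y = -1400*(-961) - 893 = 1345400 - 893 = 1344507)
(M + y)/(4389 + E(-2)) = (1412 + 1344507)/(4389 + 7*(-2)) = 1345919/(4389 - 14) = 1345919/4375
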